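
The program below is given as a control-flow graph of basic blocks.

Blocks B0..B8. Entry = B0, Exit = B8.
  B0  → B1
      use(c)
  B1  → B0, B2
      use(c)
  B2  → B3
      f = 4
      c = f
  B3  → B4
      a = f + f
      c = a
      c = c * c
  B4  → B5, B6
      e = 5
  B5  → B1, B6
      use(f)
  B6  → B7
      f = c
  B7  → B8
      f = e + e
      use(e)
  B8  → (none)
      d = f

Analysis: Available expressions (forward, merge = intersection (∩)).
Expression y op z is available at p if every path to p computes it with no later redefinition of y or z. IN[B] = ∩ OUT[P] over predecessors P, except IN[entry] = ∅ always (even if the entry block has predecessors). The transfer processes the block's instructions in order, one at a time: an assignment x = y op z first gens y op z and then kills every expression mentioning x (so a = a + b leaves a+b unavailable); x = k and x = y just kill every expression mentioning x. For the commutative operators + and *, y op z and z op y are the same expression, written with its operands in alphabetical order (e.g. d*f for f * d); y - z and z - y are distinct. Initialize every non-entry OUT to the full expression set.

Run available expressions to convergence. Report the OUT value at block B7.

Answer: {e+e}

Trace:
Fixpoint table:
  B0:   IN={}   OUT={}
  B1:   IN={}   OUT={}
  B2:   IN={}   OUT={}
  B3:   IN={}   OUT={f+f}
  B4:   IN={f+f}   OUT={f+f}
  B5:   IN={f+f}   OUT={f+f}
  B6:   IN={f+f}   OUT={}
  B7:   IN={}   OUT={e+e}
  B8:   IN={e+e}   OUT={e+e}

Merge at B7: IN[B7] = OUT[B6] = {}
Applying B7's transfer function to that IN value gives OUT[B7] (row B7 above).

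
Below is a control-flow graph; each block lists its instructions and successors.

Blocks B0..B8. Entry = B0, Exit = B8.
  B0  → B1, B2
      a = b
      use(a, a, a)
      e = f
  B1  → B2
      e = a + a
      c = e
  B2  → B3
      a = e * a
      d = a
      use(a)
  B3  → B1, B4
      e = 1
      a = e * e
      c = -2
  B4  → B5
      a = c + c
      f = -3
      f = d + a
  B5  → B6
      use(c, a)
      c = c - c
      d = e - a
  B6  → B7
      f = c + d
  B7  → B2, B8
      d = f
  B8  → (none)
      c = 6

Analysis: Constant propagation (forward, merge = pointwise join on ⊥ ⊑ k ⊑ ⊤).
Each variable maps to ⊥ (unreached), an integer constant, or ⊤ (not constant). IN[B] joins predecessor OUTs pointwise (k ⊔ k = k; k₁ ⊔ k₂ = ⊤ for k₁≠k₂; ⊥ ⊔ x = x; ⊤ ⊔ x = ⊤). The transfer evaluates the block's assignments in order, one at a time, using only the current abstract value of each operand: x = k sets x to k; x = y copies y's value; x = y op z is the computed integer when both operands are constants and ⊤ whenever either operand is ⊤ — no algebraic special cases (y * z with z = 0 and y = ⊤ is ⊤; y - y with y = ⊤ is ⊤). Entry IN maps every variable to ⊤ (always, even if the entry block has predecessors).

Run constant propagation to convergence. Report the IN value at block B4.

Answer: {a: 1, b: ⊤, c: -2, d: ⊤, e: 1, f: ⊤}

Working:
Converged values:
  B0: | IN=(all ⊤) | OUT=(all ⊤)
  B1: | IN=(all ⊤) | OUT=(all ⊤)
  B2: | IN=(all ⊤) | OUT=(all ⊤)
  B3: | IN=(all ⊤) | OUT={a:1, c:-2, e:1; rest ⊤}
  B4: | IN={a:1, c:-2, e:1; rest ⊤} | OUT={a:-4, c:-2, e:1; rest ⊤}
  B5: | IN={a:-4, c:-2, e:1; rest ⊤} | OUT={a:-4, c:0, d:5, e:1; rest ⊤}
  B6: | IN={a:-4, c:0, d:5, e:1; rest ⊤} | OUT={a:-4, c:0, d:5, e:1, f:5; rest ⊤}
  B7: | IN={a:-4, c:0, d:5, e:1, f:5; rest ⊤} | OUT={a:-4, c:0, d:5, e:1, f:5; rest ⊤}
  B8: | IN={a:-4, c:0, d:5, e:1, f:5; rest ⊤} | OUT={a:-4, c:6, d:5, e:1, f:5; rest ⊤}

Merge at B4: IN[B4] = OUT[B3] = {a: 1, b: ⊤, c: -2, d: ⊤, e: 1, f: ⊤}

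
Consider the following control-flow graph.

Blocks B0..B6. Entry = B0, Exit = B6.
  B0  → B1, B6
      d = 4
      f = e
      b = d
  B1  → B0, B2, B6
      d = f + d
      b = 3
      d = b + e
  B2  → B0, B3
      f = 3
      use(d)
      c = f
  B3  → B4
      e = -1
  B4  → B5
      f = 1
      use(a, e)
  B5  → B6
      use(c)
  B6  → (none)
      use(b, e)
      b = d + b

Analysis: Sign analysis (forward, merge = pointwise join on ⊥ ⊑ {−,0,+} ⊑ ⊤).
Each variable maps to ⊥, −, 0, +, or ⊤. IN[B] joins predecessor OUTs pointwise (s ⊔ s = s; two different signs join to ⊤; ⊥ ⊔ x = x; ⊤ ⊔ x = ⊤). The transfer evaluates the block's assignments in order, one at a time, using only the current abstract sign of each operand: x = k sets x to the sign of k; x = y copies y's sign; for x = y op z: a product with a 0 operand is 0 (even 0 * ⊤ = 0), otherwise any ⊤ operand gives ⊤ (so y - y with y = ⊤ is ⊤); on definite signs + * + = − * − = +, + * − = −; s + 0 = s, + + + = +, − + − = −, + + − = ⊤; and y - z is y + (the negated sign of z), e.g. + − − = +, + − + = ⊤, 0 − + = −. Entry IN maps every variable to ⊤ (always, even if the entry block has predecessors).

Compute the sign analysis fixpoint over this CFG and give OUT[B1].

Per-block solution:
  B0: | IN=(all ⊤) | OUT={b:+, d:+; rest ⊤}
  B1: | IN={b:+, d:+; rest ⊤} | OUT={b:+; rest ⊤}
  B2: | IN={b:+; rest ⊤} | OUT={b:+, c:+, f:+; rest ⊤}
  B3: | IN={b:+, c:+, f:+; rest ⊤} | OUT={b:+, c:+, e:-, f:+; rest ⊤}
  B4: | IN={b:+, c:+, e:-, f:+; rest ⊤} | OUT={b:+, c:+, e:-, f:+; rest ⊤}
  B5: | IN={b:+, c:+, e:-, f:+; rest ⊤} | OUT={b:+, c:+, e:-, f:+; rest ⊤}
  B6: | IN={b:+; rest ⊤} | OUT=(all ⊤)

Merge at B1: IN[B1] = OUT[B0] = {a: ⊤, b: +, c: ⊤, d: +, e: ⊤, f: ⊤}
Applying B1's transfer function to that IN value gives OUT[B1] (row B1 above).

Answer: {a: ⊤, b: +, c: ⊤, d: ⊤, e: ⊤, f: ⊤}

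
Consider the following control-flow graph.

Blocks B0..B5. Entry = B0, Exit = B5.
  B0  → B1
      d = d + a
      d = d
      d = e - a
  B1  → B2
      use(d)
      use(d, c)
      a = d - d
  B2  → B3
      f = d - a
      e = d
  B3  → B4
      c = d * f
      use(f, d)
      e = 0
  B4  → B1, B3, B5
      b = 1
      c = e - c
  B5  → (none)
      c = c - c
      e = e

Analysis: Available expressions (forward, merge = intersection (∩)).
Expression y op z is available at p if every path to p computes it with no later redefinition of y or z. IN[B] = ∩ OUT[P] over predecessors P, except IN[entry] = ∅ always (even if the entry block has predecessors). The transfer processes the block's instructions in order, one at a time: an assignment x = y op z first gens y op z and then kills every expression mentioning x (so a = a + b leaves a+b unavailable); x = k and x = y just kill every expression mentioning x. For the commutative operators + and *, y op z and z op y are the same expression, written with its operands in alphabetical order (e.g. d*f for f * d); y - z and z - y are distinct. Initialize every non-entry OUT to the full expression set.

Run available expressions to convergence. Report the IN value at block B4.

Answer: {d*f, d-a, d-d}

Trace:
Per-block solution:
  B0:   IN={}   OUT={e-a}
  B1:   IN={}   OUT={d-d}
  B2:   IN={d-d}   OUT={d-a, d-d}
  B3:   IN={d-a, d-d}   OUT={d*f, d-a, d-d}
  B4:   IN={d*f, d-a, d-d}   OUT={d*f, d-a, d-d}
  B5:   IN={d*f, d-a, d-d}   OUT={d*f, d-a, d-d}

Merge at B4: IN[B4] = OUT[B3] = {d*f, d-a, d-d}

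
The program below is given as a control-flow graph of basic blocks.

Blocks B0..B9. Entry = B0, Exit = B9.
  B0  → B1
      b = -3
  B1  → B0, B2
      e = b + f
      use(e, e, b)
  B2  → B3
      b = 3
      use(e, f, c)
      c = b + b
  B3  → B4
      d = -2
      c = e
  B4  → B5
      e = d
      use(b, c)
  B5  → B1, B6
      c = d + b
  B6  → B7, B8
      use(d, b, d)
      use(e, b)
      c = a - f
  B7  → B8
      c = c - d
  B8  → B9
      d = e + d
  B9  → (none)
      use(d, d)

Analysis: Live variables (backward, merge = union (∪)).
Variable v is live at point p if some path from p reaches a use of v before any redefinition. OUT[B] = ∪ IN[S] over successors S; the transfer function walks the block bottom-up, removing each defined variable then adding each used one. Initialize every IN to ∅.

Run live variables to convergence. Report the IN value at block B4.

Fixpoint table:
  B0:   IN={a, c, f}   OUT={a, b, c, f}
  B1:   IN={a, b, c, f}   OUT={a, c, e, f}
  B2:   IN={a, c, e, f}   OUT={a, b, e, f}
  B3:   IN={a, b, e, f}   OUT={a, b, c, d, f}
  B4:   IN={a, b, c, d, f}   OUT={a, b, d, e, f}
  B5:   IN={a, b, d, e, f}   OUT={a, b, c, d, e, f}
  B6:   IN={a, b, d, e, f}   OUT={c, d, e}
  B7:   IN={c, d, e}   OUT={d, e}
  B8:   IN={d, e}   OUT={d}
  B9:   IN={d}   OUT={}

Merge at B4: OUT[B4] = IN[B5] = {a, b, d, e, f}
Applying B4's transfer function to that OUT value gives IN[B4] (row B4 above).

Answer: {a, b, c, d, f}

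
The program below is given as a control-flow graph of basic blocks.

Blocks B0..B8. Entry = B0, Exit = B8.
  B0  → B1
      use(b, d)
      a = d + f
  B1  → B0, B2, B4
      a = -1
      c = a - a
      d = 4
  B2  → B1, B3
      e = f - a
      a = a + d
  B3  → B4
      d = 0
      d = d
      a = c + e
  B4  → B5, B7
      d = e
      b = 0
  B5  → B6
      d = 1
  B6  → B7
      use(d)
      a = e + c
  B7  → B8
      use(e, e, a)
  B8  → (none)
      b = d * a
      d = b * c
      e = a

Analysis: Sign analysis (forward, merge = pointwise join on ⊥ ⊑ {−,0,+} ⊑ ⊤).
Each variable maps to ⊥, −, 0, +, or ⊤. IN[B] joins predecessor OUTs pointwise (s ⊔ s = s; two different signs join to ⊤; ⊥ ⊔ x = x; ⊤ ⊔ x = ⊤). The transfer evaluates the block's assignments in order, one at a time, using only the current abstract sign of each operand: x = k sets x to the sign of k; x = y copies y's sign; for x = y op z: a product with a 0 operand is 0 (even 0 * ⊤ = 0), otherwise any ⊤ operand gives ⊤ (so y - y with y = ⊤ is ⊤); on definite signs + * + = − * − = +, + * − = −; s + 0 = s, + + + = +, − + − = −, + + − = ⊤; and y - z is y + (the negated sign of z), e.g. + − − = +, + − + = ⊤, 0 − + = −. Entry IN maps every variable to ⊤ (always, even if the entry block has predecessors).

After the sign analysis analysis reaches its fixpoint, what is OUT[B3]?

Fixpoint table:
  B0:   IN=(all ⊤)   OUT=(all ⊤)
  B1:   IN=(all ⊤)   OUT={a:-, d:+; rest ⊤}
  B2:   IN={a:-, d:+; rest ⊤}   OUT={d:+; rest ⊤}
  B3:   IN={d:+; rest ⊤}   OUT={d:0; rest ⊤}
  B4:   IN=(all ⊤)   OUT={b:0; rest ⊤}
  B5:   IN={b:0; rest ⊤}   OUT={b:0, d:+; rest ⊤}
  B6:   IN={b:0, d:+; rest ⊤}   OUT={b:0, d:+; rest ⊤}
  B7:   IN={b:0; rest ⊤}   OUT={b:0; rest ⊤}
  B8:   IN={b:0; rest ⊤}   OUT=(all ⊤)

Merge at B3: IN[B3] = OUT[B2] = {a: ⊤, b: ⊤, c: ⊤, d: +, e: ⊤, f: ⊤}
Applying B3's transfer function to that IN value gives OUT[B3] (row B3 above).

Answer: {a: ⊤, b: ⊤, c: ⊤, d: 0, e: ⊤, f: ⊤}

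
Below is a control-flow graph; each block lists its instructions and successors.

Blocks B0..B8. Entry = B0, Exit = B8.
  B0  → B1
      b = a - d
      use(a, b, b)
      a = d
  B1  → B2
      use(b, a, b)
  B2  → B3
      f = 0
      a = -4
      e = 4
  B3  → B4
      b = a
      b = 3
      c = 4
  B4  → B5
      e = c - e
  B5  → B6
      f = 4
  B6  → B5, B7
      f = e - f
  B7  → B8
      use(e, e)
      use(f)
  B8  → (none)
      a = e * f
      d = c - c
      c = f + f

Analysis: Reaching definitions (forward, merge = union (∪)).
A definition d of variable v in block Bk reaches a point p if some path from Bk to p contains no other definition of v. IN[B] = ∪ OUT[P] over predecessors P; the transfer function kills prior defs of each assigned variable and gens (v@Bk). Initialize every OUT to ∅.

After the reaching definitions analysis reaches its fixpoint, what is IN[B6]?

Answer: {a@B2, b@B3, c@B3, e@B4, f@B5}

Derivation:
Converged values:
  B0: | IN={} | OUT={a@B0, b@B0}
  B1: | IN={a@B0, b@B0} | OUT={a@B0, b@B0}
  B2: | IN={a@B0, b@B0} | OUT={a@B2, b@B0, e@B2, f@B2}
  B3: | IN={a@B2, b@B0, e@B2, f@B2} | OUT={a@B2, b@B3, c@B3, e@B2, f@B2}
  B4: | IN={a@B2, b@B3, c@B3, e@B2, f@B2} | OUT={a@B2, b@B3, c@B3, e@B4, f@B2}
  B5: | IN={a@B2, b@B3, c@B3, e@B4, f@B2, f@B6} | OUT={a@B2, b@B3, c@B3, e@B4, f@B5}
  B6: | IN={a@B2, b@B3, c@B3, e@B4, f@B5} | OUT={a@B2, b@B3, c@B3, e@B4, f@B6}
  B7: | IN={a@B2, b@B3, c@B3, e@B4, f@B6} | OUT={a@B2, b@B3, c@B3, e@B4, f@B6}
  B8: | IN={a@B2, b@B3, c@B3, e@B4, f@B6} | OUT={a@B8, b@B3, c@B8, d@B8, e@B4, f@B6}

Merge at B6: IN[B6] = OUT[B5] = {a@B2, b@B3, c@B3, e@B4, f@B5}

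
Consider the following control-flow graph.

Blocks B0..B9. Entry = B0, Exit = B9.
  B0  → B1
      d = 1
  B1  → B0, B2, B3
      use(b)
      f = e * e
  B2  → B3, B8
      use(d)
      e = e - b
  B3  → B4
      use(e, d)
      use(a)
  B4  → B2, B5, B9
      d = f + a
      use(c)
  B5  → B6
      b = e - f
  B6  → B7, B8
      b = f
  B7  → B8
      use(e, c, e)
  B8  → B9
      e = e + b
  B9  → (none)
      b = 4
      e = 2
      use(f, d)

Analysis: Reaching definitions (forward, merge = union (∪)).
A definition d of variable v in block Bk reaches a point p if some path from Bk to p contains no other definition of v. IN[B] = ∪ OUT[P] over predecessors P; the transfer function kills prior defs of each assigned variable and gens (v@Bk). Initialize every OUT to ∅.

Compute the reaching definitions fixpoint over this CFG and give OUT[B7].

Answer: {b@B6, d@B4, e@B2, f@B1}

Derivation:
Per-block solution:
  B0:   IN={d@B0, f@B1}   OUT={d@B0, f@B1}
  B1:   IN={d@B0, f@B1}   OUT={d@B0, f@B1}
  B2:   IN={d@B0, d@B4, e@B2, f@B1}   OUT={d@B0, d@B4, e@B2, f@B1}
  B3:   IN={d@B0, d@B4, e@B2, f@B1}   OUT={d@B0, d@B4, e@B2, f@B1}
  B4:   IN={d@B0, d@B4, e@B2, f@B1}   OUT={d@B4, e@B2, f@B1}
  B5:   IN={d@B4, e@B2, f@B1}   OUT={b@B5, d@B4, e@B2, f@B1}
  B6:   IN={b@B5, d@B4, e@B2, f@B1}   OUT={b@B6, d@B4, e@B2, f@B1}
  B7:   IN={b@B6, d@B4, e@B2, f@B1}   OUT={b@B6, d@B4, e@B2, f@B1}
  B8:   IN={b@B6, d@B0, d@B4, e@B2, f@B1}   OUT={b@B6, d@B0, d@B4, e@B8, f@B1}
  B9:   IN={b@B6, d@B0, d@B4, e@B2, e@B8, f@B1}   OUT={b@B9, d@B0, d@B4, e@B9, f@B1}

Merge at B7: IN[B7] = OUT[B6] = {b@B6, d@B4, e@B2, f@B1}
Applying B7's transfer function to that IN value gives OUT[B7] (row B7 above).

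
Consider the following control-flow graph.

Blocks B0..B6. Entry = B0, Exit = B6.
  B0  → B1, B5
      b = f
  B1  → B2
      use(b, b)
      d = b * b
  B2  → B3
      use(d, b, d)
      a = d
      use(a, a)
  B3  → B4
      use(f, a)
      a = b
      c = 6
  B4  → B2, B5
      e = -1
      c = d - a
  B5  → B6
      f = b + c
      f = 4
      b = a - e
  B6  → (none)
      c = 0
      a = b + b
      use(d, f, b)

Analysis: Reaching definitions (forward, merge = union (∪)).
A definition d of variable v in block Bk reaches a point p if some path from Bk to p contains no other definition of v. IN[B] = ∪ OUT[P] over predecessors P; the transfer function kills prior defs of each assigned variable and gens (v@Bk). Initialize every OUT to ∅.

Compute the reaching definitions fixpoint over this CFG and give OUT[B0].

Answer: {b@B0}

Derivation:
Fixpoint table:
  B0: | IN={} | OUT={b@B0}
  B1: | IN={b@B0} | OUT={b@B0, d@B1}
  B2: | IN={a@B3, b@B0, c@B4, d@B1, e@B4} | OUT={a@B2, b@B0, c@B4, d@B1, e@B4}
  B3: | IN={a@B2, b@B0, c@B4, d@B1, e@B4} | OUT={a@B3, b@B0, c@B3, d@B1, e@B4}
  B4: | IN={a@B3, b@B0, c@B3, d@B1, e@B4} | OUT={a@B3, b@B0, c@B4, d@B1, e@B4}
  B5: | IN={a@B3, b@B0, c@B4, d@B1, e@B4} | OUT={a@B3, b@B5, c@B4, d@B1, e@B4, f@B5}
  B6: | IN={a@B3, b@B5, c@B4, d@B1, e@B4, f@B5} | OUT={a@B6, b@B5, c@B6, d@B1, e@B4, f@B5}

B0 is the boundary node: IN[B0] = {}
Applying B0's transfer function to that IN value gives OUT[B0] (row B0 above).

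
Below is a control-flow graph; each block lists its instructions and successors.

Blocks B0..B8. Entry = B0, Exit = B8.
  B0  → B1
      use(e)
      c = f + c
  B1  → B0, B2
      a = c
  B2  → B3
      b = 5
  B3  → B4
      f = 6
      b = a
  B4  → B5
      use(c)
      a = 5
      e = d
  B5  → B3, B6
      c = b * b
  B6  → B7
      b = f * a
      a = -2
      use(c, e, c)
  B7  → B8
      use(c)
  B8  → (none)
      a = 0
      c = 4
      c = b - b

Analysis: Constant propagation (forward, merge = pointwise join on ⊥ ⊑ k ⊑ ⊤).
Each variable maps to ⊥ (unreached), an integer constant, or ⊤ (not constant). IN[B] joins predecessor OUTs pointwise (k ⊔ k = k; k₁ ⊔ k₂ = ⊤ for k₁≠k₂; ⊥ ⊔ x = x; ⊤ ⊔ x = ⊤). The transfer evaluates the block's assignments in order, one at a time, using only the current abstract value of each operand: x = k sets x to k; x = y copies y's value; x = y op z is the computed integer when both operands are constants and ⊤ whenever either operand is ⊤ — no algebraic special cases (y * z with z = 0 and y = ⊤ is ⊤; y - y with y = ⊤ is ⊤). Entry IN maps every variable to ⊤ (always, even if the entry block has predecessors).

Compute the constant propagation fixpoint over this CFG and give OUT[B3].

Fixpoint table:
  B0: | IN=(all ⊤) | OUT=(all ⊤)
  B1: | IN=(all ⊤) | OUT=(all ⊤)
  B2: | IN=(all ⊤) | OUT={b:5; rest ⊤}
  B3: | IN=(all ⊤) | OUT={f:6; rest ⊤}
  B4: | IN={f:6; rest ⊤} | OUT={a:5, f:6; rest ⊤}
  B5: | IN={a:5, f:6; rest ⊤} | OUT={a:5, f:6; rest ⊤}
  B6: | IN={a:5, f:6; rest ⊤} | OUT={a:-2, b:30, f:6; rest ⊤}
  B7: | IN={a:-2, b:30, f:6; rest ⊤} | OUT={a:-2, b:30, f:6; rest ⊤}
  B8: | IN={a:-2, b:30, f:6; rest ⊤} | OUT={a:0, b:30, c:0, f:6; rest ⊤}

Merge at B3: IN[B3] = OUT[B2] ⊔ OUT[B5] = {a: ⊤, b: ⊤, c: ⊤, d: ⊤, e: ⊤, f: ⊤}
Applying B3's transfer function to that IN value gives OUT[B3] (row B3 above).

Answer: {a: ⊤, b: ⊤, c: ⊤, d: ⊤, e: ⊤, f: 6}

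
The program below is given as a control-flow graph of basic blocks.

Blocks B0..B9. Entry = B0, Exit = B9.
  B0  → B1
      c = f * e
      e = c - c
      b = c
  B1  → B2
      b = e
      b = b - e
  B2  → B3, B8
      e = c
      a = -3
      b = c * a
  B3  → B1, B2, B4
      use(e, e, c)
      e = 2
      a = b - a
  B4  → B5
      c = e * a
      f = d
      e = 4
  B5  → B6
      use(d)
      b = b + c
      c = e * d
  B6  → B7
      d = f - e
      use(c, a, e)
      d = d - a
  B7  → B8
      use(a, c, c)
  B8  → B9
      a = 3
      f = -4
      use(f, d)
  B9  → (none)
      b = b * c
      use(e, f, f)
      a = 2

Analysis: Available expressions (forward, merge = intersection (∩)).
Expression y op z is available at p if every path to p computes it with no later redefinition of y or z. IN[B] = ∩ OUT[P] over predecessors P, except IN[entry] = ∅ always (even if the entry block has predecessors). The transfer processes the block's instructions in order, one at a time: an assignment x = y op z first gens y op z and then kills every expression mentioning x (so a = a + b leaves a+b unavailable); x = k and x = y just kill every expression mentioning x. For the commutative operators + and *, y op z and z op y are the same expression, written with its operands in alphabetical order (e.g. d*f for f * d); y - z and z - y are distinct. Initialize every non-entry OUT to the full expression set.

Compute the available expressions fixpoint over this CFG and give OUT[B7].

Answer: {f-e}

Trace:
Converged values:
  B0:   IN={}   OUT={c-c}
  B1:   IN={c-c}   OUT={c-c}
  B2:   IN={c-c}   OUT={a*c, c-c}
  B3:   IN={a*c, c-c}   OUT={c-c}
  B4:   IN={c-c}   OUT={}
  B5:   IN={}   OUT={d*e}
  B6:   IN={d*e}   OUT={f-e}
  B7:   IN={f-e}   OUT={f-e}
  B8:   IN={}   OUT={}
  B9:   IN={}   OUT={}

Merge at B7: IN[B7] = OUT[B6] = {f-e}
Applying B7's transfer function to that IN value gives OUT[B7] (row B7 above).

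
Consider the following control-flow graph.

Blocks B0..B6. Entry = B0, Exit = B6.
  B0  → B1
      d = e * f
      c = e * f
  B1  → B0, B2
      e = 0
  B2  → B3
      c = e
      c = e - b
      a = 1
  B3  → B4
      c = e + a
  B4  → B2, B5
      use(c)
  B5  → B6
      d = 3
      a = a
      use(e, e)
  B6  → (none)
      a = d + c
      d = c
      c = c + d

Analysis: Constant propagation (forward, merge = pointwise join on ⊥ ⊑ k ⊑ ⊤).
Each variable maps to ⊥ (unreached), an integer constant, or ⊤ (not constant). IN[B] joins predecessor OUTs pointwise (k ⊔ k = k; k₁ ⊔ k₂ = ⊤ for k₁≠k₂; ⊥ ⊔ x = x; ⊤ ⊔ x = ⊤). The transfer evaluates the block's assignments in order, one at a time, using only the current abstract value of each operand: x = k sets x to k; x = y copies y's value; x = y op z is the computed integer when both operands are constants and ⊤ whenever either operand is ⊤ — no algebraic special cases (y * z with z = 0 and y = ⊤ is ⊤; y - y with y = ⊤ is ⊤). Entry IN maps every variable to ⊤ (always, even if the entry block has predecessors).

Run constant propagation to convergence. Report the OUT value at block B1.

Answer: {a: ⊤, b: ⊤, c: ⊤, d: ⊤, e: 0, f: ⊤}

Trace:
Converged values:
  B0: | IN=(all ⊤) | OUT=(all ⊤)
  B1: | IN=(all ⊤) | OUT={e:0; rest ⊤}
  B2: | IN={e:0; rest ⊤} | OUT={a:1, e:0; rest ⊤}
  B3: | IN={a:1, e:0; rest ⊤} | OUT={a:1, c:1, e:0; rest ⊤}
  B4: | IN={a:1, c:1, e:0; rest ⊤} | OUT={a:1, c:1, e:0; rest ⊤}
  B5: | IN={a:1, c:1, e:0; rest ⊤} | OUT={a:1, c:1, d:3, e:0; rest ⊤}
  B6: | IN={a:1, c:1, d:3, e:0; rest ⊤} | OUT={a:4, c:2, d:1, e:0; rest ⊤}

Merge at B1: IN[B1] = OUT[B0] = {a: ⊤, b: ⊤, c: ⊤, d: ⊤, e: ⊤, f: ⊤}
Applying B1's transfer function to that IN value gives OUT[B1] (row B1 above).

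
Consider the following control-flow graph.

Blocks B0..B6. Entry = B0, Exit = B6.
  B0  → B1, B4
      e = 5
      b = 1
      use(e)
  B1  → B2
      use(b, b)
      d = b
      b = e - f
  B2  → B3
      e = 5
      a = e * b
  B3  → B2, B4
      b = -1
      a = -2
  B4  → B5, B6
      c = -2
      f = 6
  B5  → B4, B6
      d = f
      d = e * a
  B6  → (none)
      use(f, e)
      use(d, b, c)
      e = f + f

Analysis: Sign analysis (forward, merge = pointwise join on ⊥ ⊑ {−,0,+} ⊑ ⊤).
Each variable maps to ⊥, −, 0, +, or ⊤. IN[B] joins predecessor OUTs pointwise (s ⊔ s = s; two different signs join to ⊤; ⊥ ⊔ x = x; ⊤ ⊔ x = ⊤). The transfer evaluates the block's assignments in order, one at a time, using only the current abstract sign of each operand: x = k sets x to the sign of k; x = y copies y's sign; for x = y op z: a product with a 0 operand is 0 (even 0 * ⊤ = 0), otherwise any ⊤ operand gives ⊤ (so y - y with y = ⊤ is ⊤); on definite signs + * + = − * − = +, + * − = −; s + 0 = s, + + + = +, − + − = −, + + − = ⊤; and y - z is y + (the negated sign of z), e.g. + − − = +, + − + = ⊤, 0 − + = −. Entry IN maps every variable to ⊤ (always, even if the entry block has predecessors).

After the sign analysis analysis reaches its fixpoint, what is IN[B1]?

Fixpoint table:
  B0: | IN=(all ⊤) | OUT={b:+, e:+; rest ⊤}
  B1: | IN={b:+, e:+; rest ⊤} | OUT={d:+, e:+; rest ⊤}
  B2: | IN={d:+, e:+; rest ⊤} | OUT={d:+, e:+; rest ⊤}
  B3: | IN={d:+, e:+; rest ⊤} | OUT={a:-, b:-, d:+, e:+; rest ⊤}
  B4: | IN={e:+; rest ⊤} | OUT={c:-, e:+, f:+; rest ⊤}
  B5: | IN={c:-, e:+, f:+; rest ⊤} | OUT={c:-, e:+, f:+; rest ⊤}
  B6: | IN={c:-, e:+, f:+; rest ⊤} | OUT={c:-, e:+, f:+; rest ⊤}

Merge at B1: IN[B1] = OUT[B0] = {a: ⊤, b: +, c: ⊤, d: ⊤, e: +, f: ⊤}

Answer: {a: ⊤, b: +, c: ⊤, d: ⊤, e: +, f: ⊤}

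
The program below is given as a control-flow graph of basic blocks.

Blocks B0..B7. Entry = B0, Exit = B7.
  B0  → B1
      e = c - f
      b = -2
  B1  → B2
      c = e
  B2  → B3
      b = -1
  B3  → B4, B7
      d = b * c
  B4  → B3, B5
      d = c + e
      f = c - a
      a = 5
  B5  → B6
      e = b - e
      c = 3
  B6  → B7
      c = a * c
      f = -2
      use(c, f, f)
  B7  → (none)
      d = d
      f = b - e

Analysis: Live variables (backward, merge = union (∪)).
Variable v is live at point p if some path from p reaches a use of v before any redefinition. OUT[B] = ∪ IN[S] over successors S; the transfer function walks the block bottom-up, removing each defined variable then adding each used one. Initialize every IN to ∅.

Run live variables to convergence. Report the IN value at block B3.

Converged values:
  B0:   IN={a, c, f}   OUT={a, e}
  B1:   IN={a, e}   OUT={a, c, e}
  B2:   IN={a, c, e}   OUT={a, b, c, e}
  B3:   IN={a, b, c, e}   OUT={a, b, c, d, e}
  B4:   IN={a, b, c, e}   OUT={a, b, c, d, e}
  B5:   IN={a, b, d, e}   OUT={a, b, c, d, e}
  B6:   IN={a, b, c, d, e}   OUT={b, d, e}
  B7:   IN={b, d, e}   OUT={}

Merge at B3: OUT[B3] = IN[B4] ⊔ IN[B7] = {a, b, c, d, e}
Applying B3's transfer function to that OUT value gives IN[B3] (row B3 above).

Answer: {a, b, c, e}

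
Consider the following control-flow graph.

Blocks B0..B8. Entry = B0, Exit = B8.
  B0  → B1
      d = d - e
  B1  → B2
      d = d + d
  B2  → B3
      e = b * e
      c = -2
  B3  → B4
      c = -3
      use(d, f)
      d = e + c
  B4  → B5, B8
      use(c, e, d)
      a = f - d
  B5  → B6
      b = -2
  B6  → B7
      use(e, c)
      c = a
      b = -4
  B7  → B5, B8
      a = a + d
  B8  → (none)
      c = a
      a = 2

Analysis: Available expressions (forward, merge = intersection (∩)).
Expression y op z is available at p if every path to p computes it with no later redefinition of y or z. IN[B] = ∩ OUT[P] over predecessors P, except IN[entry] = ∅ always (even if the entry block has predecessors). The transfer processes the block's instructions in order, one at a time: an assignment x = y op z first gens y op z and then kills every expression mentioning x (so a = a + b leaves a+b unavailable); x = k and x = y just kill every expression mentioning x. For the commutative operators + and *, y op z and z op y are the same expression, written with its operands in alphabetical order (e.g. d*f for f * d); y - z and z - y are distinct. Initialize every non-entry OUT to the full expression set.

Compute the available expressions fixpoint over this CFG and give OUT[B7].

Fixpoint table:
  B0:  IN={}  OUT={}
  B1:  IN={}  OUT={}
  B2:  IN={}  OUT={}
  B3:  IN={}  OUT={c+e}
  B4:  IN={c+e}  OUT={c+e, f-d}
  B5:  IN={f-d}  OUT={f-d}
  B6:  IN={f-d}  OUT={f-d}
  B7:  IN={f-d}  OUT={f-d}
  B8:  IN={f-d}  OUT={f-d}

Merge at B7: IN[B7] = OUT[B6] = {f-d}
Applying B7's transfer function to that IN value gives OUT[B7] (row B7 above).

Answer: {f-d}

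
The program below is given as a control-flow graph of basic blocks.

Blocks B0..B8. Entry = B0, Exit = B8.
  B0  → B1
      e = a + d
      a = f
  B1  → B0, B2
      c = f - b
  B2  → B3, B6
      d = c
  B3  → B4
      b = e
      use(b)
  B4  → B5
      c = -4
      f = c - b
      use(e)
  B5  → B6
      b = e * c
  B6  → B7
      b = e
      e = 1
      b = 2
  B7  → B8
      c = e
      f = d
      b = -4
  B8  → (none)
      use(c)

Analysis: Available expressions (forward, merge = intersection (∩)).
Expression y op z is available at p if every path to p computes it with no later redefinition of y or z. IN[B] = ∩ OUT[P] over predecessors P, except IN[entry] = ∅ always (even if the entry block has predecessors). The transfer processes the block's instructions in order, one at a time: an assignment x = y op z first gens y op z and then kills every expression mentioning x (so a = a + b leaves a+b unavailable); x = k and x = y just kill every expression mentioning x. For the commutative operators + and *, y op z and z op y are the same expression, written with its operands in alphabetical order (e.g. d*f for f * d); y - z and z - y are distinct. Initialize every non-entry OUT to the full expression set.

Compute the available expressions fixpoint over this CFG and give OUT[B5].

Fixpoint table:
  B0:  IN={}  OUT={}
  B1:  IN={}  OUT={f-b}
  B2:  IN={f-b}  OUT={f-b}
  B3:  IN={f-b}  OUT={}
  B4:  IN={}  OUT={c-b}
  B5:  IN={c-b}  OUT={c*e}
  B6:  IN={}  OUT={}
  B7:  IN={}  OUT={}
  B8:  IN={}  OUT={}

Merge at B5: IN[B5] = OUT[B4] = {c-b}
Applying B5's transfer function to that IN value gives OUT[B5] (row B5 above).

Answer: {c*e}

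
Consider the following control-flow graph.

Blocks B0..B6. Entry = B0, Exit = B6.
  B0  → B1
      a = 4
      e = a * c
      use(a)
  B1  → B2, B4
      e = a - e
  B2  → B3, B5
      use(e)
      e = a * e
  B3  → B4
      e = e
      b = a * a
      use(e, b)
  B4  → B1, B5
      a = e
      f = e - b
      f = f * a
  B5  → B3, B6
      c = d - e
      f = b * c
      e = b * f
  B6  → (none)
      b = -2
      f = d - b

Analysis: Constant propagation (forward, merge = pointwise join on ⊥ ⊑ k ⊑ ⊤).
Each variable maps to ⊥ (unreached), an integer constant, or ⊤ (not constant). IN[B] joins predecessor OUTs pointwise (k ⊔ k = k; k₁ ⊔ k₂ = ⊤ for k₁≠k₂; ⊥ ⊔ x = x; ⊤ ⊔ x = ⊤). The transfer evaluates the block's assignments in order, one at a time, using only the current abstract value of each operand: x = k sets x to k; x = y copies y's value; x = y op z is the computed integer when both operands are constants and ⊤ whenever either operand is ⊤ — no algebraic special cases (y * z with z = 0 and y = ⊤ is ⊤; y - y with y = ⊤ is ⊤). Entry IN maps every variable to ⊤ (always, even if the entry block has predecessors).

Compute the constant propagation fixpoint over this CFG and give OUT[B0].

Converged values:
  B0:   IN=(all ⊤)   OUT={a:4; rest ⊤}
  B1:   IN=(all ⊤)   OUT=(all ⊤)
  B2:   IN=(all ⊤)   OUT=(all ⊤)
  B3:   IN=(all ⊤)   OUT=(all ⊤)
  B4:   IN=(all ⊤)   OUT=(all ⊤)
  B5:   IN=(all ⊤)   OUT=(all ⊤)
  B6:   IN=(all ⊤)   OUT={b:-2; rest ⊤}

B0 is the boundary node: IN[B0] = {a: ⊤, b: ⊤, c: ⊤, d: ⊤, e: ⊤, f: ⊤}
Applying B0's transfer function to that IN value gives OUT[B0] (row B0 above).

Answer: {a: 4, b: ⊤, c: ⊤, d: ⊤, e: ⊤, f: ⊤}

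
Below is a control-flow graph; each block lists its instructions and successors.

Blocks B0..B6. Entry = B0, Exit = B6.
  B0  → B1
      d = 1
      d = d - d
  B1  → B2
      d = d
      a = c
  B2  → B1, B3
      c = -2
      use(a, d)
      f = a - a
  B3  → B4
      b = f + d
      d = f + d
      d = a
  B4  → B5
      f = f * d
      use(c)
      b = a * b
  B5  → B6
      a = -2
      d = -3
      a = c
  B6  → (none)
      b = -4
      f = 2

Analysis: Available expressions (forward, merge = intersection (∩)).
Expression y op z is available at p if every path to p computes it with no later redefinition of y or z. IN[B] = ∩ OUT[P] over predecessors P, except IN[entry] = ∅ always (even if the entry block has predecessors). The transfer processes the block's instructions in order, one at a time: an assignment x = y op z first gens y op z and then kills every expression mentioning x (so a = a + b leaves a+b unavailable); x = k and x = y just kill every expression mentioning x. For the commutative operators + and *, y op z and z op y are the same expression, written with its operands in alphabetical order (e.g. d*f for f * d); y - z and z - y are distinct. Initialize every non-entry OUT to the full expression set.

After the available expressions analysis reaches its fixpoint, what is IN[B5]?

Answer: {a-a}

Working:
Per-block solution:
  B0: | IN={} | OUT={}
  B1: | IN={} | OUT={}
  B2: | IN={} | OUT={a-a}
  B3: | IN={a-a} | OUT={a-a}
  B4: | IN={a-a} | OUT={a-a}
  B5: | IN={a-a} | OUT={}
  B6: | IN={} | OUT={}

Merge at B5: IN[B5] = OUT[B4] = {a-a}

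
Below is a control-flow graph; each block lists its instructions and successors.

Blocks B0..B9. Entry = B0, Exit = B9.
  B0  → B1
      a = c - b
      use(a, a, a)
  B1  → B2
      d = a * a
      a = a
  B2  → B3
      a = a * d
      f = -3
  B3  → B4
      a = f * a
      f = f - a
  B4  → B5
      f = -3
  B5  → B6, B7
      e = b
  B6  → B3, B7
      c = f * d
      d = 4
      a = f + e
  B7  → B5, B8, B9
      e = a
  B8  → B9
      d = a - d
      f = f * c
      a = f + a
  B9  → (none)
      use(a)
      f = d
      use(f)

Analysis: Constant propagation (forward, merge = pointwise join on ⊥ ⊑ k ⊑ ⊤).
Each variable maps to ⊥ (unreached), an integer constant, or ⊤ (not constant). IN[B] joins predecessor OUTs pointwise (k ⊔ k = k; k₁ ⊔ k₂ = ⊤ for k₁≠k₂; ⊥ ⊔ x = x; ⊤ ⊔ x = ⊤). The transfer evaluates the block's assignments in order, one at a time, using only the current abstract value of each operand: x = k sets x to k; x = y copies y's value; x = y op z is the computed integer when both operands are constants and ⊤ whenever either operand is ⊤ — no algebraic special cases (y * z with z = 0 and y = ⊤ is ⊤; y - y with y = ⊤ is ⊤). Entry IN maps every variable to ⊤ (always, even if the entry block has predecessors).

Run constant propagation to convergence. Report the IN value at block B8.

Per-block solution:
  B0:   IN=(all ⊤)   OUT=(all ⊤)
  B1:   IN=(all ⊤)   OUT=(all ⊤)
  B2:   IN=(all ⊤)   OUT={f:-3; rest ⊤}
  B3:   IN={f:-3; rest ⊤}   OUT=(all ⊤)
  B4:   IN=(all ⊤)   OUT={f:-3; rest ⊤}
  B5:   IN={f:-3; rest ⊤}   OUT={f:-3; rest ⊤}
  B6:   IN={f:-3; rest ⊤}   OUT={d:4, f:-3; rest ⊤}
  B7:   IN={f:-3; rest ⊤}   OUT={f:-3; rest ⊤}
  B8:   IN={f:-3; rest ⊤}   OUT=(all ⊤)
  B9:   IN=(all ⊤)   OUT=(all ⊤)

Merge at B8: IN[B8] = OUT[B7] = {a: ⊤, b: ⊤, c: ⊤, d: ⊤, e: ⊤, f: -3}

Answer: {a: ⊤, b: ⊤, c: ⊤, d: ⊤, e: ⊤, f: -3}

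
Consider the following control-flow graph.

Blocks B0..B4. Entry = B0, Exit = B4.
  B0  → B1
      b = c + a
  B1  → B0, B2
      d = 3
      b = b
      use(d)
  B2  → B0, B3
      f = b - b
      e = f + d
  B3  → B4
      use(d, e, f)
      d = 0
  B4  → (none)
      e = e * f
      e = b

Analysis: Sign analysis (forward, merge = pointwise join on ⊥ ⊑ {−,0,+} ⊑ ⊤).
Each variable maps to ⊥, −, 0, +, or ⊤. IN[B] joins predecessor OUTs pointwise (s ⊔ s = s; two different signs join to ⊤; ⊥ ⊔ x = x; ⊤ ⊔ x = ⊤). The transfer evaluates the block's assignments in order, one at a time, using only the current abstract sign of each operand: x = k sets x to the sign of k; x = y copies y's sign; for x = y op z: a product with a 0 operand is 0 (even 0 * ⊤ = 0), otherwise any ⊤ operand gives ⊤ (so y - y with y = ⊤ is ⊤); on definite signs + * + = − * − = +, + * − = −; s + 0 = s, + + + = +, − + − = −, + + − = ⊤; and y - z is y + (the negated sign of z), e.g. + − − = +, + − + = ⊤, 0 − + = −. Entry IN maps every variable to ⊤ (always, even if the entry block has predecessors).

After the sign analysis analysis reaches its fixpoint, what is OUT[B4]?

Fixpoint table:
  B0:   IN=(all ⊤)   OUT=(all ⊤)
  B1:   IN=(all ⊤)   OUT={d:+; rest ⊤}
  B2:   IN={d:+; rest ⊤}   OUT={d:+; rest ⊤}
  B3:   IN={d:+; rest ⊤}   OUT={d:0; rest ⊤}
  B4:   IN={d:0; rest ⊤}   OUT={d:0; rest ⊤}

Merge at B4: IN[B4] = OUT[B3] = {a: ⊤, b: ⊤, c: ⊤, d: 0, e: ⊤, f: ⊤}
Applying B4's transfer function to that IN value gives OUT[B4] (row B4 above).

Answer: {a: ⊤, b: ⊤, c: ⊤, d: 0, e: ⊤, f: ⊤}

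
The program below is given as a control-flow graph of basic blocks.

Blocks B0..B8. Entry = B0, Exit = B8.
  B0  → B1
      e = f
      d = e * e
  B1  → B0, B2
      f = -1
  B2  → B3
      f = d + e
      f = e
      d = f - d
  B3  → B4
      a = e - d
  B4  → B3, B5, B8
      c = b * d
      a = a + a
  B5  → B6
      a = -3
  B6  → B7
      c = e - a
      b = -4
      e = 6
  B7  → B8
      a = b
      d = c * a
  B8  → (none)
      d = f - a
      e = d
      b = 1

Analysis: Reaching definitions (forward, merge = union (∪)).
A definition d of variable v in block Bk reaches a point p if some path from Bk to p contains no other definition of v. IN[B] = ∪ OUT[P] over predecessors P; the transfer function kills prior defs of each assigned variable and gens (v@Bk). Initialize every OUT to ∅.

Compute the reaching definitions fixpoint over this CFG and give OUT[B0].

Fixpoint table:
  B0:  IN={d@B0, e@B0, f@B1}  OUT={d@B0, e@B0, f@B1}
  B1:  IN={d@B0, e@B0, f@B1}  OUT={d@B0, e@B0, f@B1}
  B2:  IN={d@B0, e@B0, f@B1}  OUT={d@B2, e@B0, f@B2}
  B3:  IN={a@B4, c@B4, d@B2, e@B0, f@B2}  OUT={a@B3, c@B4, d@B2, e@B0, f@B2}
  B4:  IN={a@B3, c@B4, d@B2, e@B0, f@B2}  OUT={a@B4, c@B4, d@B2, e@B0, f@B2}
  B5:  IN={a@B4, c@B4, d@B2, e@B0, f@B2}  OUT={a@B5, c@B4, d@B2, e@B0, f@B2}
  B6:  IN={a@B5, c@B4, d@B2, e@B0, f@B2}  OUT={a@B5, b@B6, c@B6, d@B2, e@B6, f@B2}
  B7:  IN={a@B5, b@B6, c@B6, d@B2, e@B6, f@B2}  OUT={a@B7, b@B6, c@B6, d@B7, e@B6, f@B2}
  B8:  IN={a@B4, a@B7, b@B6, c@B4, c@B6, d@B2, d@B7, e@B0, e@B6, f@B2}  OUT={a@B4, a@B7, b@B8, c@B4, c@B6, d@B8, e@B8, f@B2}

Merge at B0 (entry node, so the boundary value {} is joined with the incoming edge(s)): IN[B0] = {} ⊔ OUT[B1] = {d@B0, e@B0, f@B1}
Applying B0's transfer function to that IN value gives OUT[B0] (row B0 above).

Answer: {d@B0, e@B0, f@B1}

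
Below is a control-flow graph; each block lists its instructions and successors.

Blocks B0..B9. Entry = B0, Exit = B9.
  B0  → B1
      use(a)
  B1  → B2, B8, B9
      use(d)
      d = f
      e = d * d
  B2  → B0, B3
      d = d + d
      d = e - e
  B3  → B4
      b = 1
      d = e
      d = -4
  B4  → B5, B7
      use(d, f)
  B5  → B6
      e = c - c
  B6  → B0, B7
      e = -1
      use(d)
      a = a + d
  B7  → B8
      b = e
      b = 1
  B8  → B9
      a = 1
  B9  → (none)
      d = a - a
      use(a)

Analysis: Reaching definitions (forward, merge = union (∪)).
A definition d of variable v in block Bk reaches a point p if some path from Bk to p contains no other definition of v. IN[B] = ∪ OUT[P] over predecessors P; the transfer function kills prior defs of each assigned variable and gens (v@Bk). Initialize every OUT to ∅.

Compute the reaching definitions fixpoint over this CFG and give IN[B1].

Converged values:
  B0: | IN={a@B6, b@B3, d@B2, d@B3, e@B1, e@B6} | OUT={a@B6, b@B3, d@B2, d@B3, e@B1, e@B6}
  B1: | IN={a@B6, b@B3, d@B2, d@B3, e@B1, e@B6} | OUT={a@B6, b@B3, d@B1, e@B1}
  B2: | IN={a@B6, b@B3, d@B1, e@B1} | OUT={a@B6, b@B3, d@B2, e@B1}
  B3: | IN={a@B6, b@B3, d@B2, e@B1} | OUT={a@B6, b@B3, d@B3, e@B1}
  B4: | IN={a@B6, b@B3, d@B3, e@B1} | OUT={a@B6, b@B3, d@B3, e@B1}
  B5: | IN={a@B6, b@B3, d@B3, e@B1} | OUT={a@B6, b@B3, d@B3, e@B5}
  B6: | IN={a@B6, b@B3, d@B3, e@B5} | OUT={a@B6, b@B3, d@B3, e@B6}
  B7: | IN={a@B6, b@B3, d@B3, e@B1, e@B6} | OUT={a@B6, b@B7, d@B3, e@B1, e@B6}
  B8: | IN={a@B6, b@B3, b@B7, d@B1, d@B3, e@B1, e@B6} | OUT={a@B8, b@B3, b@B7, d@B1, d@B3, e@B1, e@B6}
  B9: | IN={a@B6, a@B8, b@B3, b@B7, d@B1, d@B3, e@B1, e@B6} | OUT={a@B6, a@B8, b@B3, b@B7, d@B9, e@B1, e@B6}

Merge at B1: IN[B1] = OUT[B0] = {a@B6, b@B3, d@B2, d@B3, e@B1, e@B6}

Answer: {a@B6, b@B3, d@B2, d@B3, e@B1, e@B6}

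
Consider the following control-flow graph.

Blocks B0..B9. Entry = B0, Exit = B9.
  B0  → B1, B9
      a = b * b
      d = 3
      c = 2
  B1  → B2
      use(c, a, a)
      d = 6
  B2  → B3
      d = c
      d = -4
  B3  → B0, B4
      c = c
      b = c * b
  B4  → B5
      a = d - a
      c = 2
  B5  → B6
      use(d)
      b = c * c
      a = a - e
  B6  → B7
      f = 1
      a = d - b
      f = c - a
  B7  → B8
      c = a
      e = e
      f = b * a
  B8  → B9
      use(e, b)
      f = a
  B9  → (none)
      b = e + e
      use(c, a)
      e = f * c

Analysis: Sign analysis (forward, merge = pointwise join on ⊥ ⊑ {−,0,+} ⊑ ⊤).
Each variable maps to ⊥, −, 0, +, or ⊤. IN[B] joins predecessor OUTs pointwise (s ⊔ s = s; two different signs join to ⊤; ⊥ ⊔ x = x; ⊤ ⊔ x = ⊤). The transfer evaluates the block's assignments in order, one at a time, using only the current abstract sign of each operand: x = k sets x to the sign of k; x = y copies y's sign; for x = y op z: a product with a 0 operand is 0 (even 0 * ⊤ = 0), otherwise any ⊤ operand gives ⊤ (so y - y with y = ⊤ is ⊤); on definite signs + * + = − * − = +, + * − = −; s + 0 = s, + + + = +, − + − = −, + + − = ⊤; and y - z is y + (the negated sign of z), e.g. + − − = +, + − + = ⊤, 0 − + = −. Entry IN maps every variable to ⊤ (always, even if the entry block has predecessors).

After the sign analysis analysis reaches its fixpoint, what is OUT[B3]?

Converged values:
  B0:   IN=(all ⊤)   OUT={c:+, d:+; rest ⊤}
  B1:   IN={c:+, d:+; rest ⊤}   OUT={c:+, d:+; rest ⊤}
  B2:   IN={c:+, d:+; rest ⊤}   OUT={c:+, d:-; rest ⊤}
  B3:   IN={c:+, d:-; rest ⊤}   OUT={c:+, d:-; rest ⊤}
  B4:   IN={c:+, d:-; rest ⊤}   OUT={c:+, d:-; rest ⊤}
  B5:   IN={c:+, d:-; rest ⊤}   OUT={b:+, c:+, d:-; rest ⊤}
  B6:   IN={b:+, c:+, d:-; rest ⊤}   OUT={a:-, b:+, c:+, d:-, f:+; rest ⊤}
  B7:   IN={a:-, b:+, c:+, d:-, f:+; rest ⊤}   OUT={a:-, b:+, c:-, d:-, f:-; rest ⊤}
  B8:   IN={a:-, b:+, c:-, d:-, f:-; rest ⊤}   OUT={a:-, b:+, c:-, d:-, f:-; rest ⊤}
  B9:   IN=(all ⊤)   OUT=(all ⊤)

Merge at B3: IN[B3] = OUT[B2] = {a: ⊤, b: ⊤, c: +, d: -, e: ⊤, f: ⊤}
Applying B3's transfer function to that IN value gives OUT[B3] (row B3 above).

Answer: {a: ⊤, b: ⊤, c: +, d: -, e: ⊤, f: ⊤}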